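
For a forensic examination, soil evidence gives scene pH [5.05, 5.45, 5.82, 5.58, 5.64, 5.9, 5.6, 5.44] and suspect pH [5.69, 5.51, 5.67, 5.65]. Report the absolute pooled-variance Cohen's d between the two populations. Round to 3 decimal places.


Pooled-variance Cohen's d for soil pH comparison:
Scene mean = 44.48 / 8 = 5.56
Suspect mean = 22.52 / 4 = 5.63
Scene sample variance s_s^2 = 0.068314
Suspect sample variance s_c^2 = 0.006667
Pooled variance = ((n_s-1)*s_s^2 + (n_c-1)*s_c^2) / (n_s + n_c - 2) = 0.04982
Pooled SD = sqrt(0.04982) = 0.223204
Mean difference = -0.07
|d| = |-0.07| / 0.223204 = 0.314

0.314


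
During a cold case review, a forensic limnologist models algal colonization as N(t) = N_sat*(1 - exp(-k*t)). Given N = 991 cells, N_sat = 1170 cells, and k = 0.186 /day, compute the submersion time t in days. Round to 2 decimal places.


PMSI from diatom colonization curve:
N / N_sat = 991 / 1170 = 0.847009
1 - N/N_sat = 0.152991
ln(1 - N/N_sat) = -1.877376
t = -ln(1 - N/N_sat) / k = -(-1.877376) / 0.186 = 10.09 days

10.09


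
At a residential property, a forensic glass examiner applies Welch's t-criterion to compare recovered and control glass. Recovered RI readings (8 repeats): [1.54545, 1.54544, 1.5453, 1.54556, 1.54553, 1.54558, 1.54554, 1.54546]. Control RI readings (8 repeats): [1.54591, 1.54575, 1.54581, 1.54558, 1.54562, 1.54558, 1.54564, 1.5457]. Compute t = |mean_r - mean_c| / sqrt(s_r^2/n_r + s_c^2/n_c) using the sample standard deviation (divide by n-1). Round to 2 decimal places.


Welch's t-criterion for glass RI comparison:
Recovered mean = sum / n_r = 12.36386 / 8 = 1.5454825
Control mean = sum / n_c = 12.36559 / 8 = 1.5456987
Recovered sample variance s_r^2 = 8.25e-09
Control sample variance s_c^2 = 1.39268e-08
Welch SE (unpooled) = sqrt(s_r^2/n_r + s_c^2/n_c) = sqrt(1.03125e-09 + 1.74085e-09) = sqrt(2.7721e-09) = 5.26507e-05
|mean_r - mean_c| = 0.00021625
t = 0.00021625 / 5.26507e-05 = 4.11

4.11


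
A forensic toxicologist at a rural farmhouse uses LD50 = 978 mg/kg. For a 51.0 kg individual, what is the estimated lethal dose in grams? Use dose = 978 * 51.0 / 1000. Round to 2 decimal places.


Lethal dose calculation:
Lethal dose = LD50 * body_weight / 1000
= 978 * 51.0 / 1000
= 49878 / 1000
= 49.88 g

49.88


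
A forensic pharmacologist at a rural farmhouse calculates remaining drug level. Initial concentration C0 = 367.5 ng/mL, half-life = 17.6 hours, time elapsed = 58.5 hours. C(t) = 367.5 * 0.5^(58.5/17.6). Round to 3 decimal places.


Drug concentration decay:
Number of half-lives = t / t_half = 58.5 / 17.6 = 3.323864
Decay factor = 0.5^3.323864 = 0.0998659
C(t) = 367.5 * 0.0998659 = 36.701 ng/mL

36.701


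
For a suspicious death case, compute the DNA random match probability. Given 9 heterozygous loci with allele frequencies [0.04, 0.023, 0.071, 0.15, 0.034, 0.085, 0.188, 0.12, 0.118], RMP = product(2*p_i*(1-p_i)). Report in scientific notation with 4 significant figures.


Computing RMP for 9 loci:
Locus 1: 2 * 0.04 * 0.96 = 0.0768
Locus 2: 2 * 0.023 * 0.977 = 0.044942
Locus 3: 2 * 0.071 * 0.929 = 0.131918
Locus 4: 2 * 0.15 * 0.85 = 0.255
Locus 5: 2 * 0.034 * 0.966 = 0.065688
Locus 6: 2 * 0.085 * 0.915 = 0.15555
Locus 7: 2 * 0.188 * 0.812 = 0.305312
Locus 8: 2 * 0.12 * 0.88 = 0.2112
Locus 9: 2 * 0.118 * 0.882 = 0.208152
RMP = 1.592e-08

1.592e-08


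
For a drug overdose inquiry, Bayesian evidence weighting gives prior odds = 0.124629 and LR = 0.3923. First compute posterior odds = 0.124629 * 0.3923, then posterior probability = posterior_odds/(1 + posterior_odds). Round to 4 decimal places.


Bayesian evidence evaluation:
Posterior odds = prior_odds * LR = 0.124629 * 0.3923 = 0.04889196
Posterior probability = posterior_odds / (1 + posterior_odds)
= 0.04889196 / (1 + 0.04889196)
= 0.04889196 / 1.04889196
= 0.0466

0.0466


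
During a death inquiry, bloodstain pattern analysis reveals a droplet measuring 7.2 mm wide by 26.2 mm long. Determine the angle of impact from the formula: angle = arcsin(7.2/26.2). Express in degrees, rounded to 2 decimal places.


Blood spatter impact angle calculation:
width / length = 7.2 / 26.2 = 0.274809
angle = arcsin(0.274809)
angle = 15.95 degrees

15.95


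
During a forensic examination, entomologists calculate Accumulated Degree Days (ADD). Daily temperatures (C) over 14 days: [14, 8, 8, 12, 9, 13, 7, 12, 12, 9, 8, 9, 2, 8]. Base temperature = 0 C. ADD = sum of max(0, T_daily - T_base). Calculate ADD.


Computing ADD day by day:
Day 1: max(0, 14 - 0) = 14
Day 2: max(0, 8 - 0) = 8
Day 3: max(0, 8 - 0) = 8
Day 4: max(0, 12 - 0) = 12
Day 5: max(0, 9 - 0) = 9
Day 6: max(0, 13 - 0) = 13
Day 7: max(0, 7 - 0) = 7
Day 8: max(0, 12 - 0) = 12
Day 9: max(0, 12 - 0) = 12
Day 10: max(0, 9 - 0) = 9
Day 11: max(0, 8 - 0) = 8
Day 12: max(0, 9 - 0) = 9
Day 13: max(0, 2 - 0) = 2
Day 14: max(0, 8 - 0) = 8
Total ADD = 131

131


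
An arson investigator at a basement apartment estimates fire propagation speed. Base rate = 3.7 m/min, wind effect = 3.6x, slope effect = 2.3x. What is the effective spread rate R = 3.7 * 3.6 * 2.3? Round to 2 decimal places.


Fire spread rate calculation:
R = R0 * wind_factor * slope_factor
= 3.7 * 3.6 * 2.3
= 13.32 * 2.3
= 30.64 m/min

30.64


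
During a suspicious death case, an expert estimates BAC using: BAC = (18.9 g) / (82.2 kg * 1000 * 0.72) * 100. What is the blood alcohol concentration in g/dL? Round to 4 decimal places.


Applying the Widmark formula:
BAC = (dose_g / (body_wt * 1000 * r)) * 100
Denominator = 82.2 * 1000 * 0.72 = 59184
BAC = (18.9 / 59184) * 100
BAC = 0.0319 g/dL

0.0319


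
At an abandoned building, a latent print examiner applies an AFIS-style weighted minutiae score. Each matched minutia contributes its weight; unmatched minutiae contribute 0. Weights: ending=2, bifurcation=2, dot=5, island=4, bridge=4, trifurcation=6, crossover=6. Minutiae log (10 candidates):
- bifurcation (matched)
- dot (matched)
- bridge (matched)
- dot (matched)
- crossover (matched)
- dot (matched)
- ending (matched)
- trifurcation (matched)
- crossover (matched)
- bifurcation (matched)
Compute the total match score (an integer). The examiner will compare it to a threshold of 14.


Weighted minutiae match score:
  bifurcation: matched, +2 (running total 2)
  dot: matched, +5 (running total 7)
  bridge: matched, +4 (running total 11)
  dot: matched, +5 (running total 16)
  crossover: matched, +6 (running total 22)
  dot: matched, +5 (running total 27)
  ending: matched, +2 (running total 29)
  trifurcation: matched, +6 (running total 35)
  crossover: matched, +6 (running total 41)
  bifurcation: matched, +2 (running total 43)
Total score = 43
Threshold = 14; verdict = identification

43


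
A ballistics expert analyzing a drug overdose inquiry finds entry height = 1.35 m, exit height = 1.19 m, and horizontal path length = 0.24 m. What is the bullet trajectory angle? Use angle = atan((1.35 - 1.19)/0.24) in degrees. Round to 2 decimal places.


Bullet trajectory angle:
Height difference = 1.35 - 1.19 = 0.16 m
angle = atan(0.16 / 0.24)
angle = atan(0.666667)
angle = 33.69 degrees

33.69


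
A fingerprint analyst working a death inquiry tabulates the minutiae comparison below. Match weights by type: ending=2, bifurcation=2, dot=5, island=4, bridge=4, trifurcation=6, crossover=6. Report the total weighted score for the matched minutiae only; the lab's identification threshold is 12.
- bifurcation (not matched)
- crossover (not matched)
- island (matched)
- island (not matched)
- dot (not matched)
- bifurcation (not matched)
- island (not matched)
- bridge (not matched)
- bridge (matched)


Weighted minutiae match score:
  bifurcation: not matched, +0
  crossover: not matched, +0
  island: matched, +4 (running total 4)
  island: not matched, +0
  dot: not matched, +0
  bifurcation: not matched, +0
  island: not matched, +0
  bridge: not matched, +0
  bridge: matched, +4 (running total 8)
Total score = 8
Threshold = 12; verdict = inconclusive

8


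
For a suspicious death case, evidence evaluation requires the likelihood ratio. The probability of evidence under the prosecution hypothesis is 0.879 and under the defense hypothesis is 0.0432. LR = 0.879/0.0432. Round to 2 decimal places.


Likelihood ratio calculation:
LR = P(E|Hp) / P(E|Hd)
LR = 0.879 / 0.0432
LR = 20.35

20.35


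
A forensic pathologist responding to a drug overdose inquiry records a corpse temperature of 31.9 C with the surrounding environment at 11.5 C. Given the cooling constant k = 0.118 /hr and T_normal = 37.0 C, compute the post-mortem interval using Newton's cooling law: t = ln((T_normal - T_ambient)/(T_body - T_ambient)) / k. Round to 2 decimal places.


Using Newton's law of cooling:
t = ln((T_normal - T_ambient) / (T_body - T_ambient)) / k
T_normal - T_ambient = 25.5
T_body - T_ambient = 20.4
Ratio = 1.25
ln(ratio) = 0.223144
t = 0.223144 / 0.118 = 1.89 hours

1.89


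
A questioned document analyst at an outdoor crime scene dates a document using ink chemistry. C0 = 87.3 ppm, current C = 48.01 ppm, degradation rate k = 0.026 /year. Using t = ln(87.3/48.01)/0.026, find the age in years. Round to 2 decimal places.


Document age estimation:
C0/C = 87.3 / 48.01 = 1.818371
ln(C0/C) = 0.597941
t = 0.597941 / 0.026 = 23.00 years

23.00


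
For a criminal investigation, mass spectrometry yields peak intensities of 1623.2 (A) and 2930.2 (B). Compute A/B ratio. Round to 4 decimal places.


Spectral peak ratio:
Peak A = 1623.2 counts
Peak B = 2930.2 counts
Ratio = 1623.2 / 2930.2 = 0.5540

0.5540


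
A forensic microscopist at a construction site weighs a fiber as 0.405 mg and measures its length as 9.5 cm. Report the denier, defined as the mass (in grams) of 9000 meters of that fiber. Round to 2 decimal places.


Denier calculation:
Mass in grams = 0.405 mg / 1000 = 0.000405 g
Length in meters = 9.5 cm / 100 = 0.095 m
Linear density = mass / length = 0.000405 / 0.095 = 0.00426316 g/m
Denier = (g/m) * 9000 = 0.00426316 * 9000 = 38.37

38.37


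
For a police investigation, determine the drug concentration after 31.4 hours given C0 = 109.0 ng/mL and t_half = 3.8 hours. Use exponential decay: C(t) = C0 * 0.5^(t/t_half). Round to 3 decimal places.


Drug concentration decay:
Number of half-lives = t / t_half = 31.4 / 3.8 = 8.263158
Decay factor = 0.5^8.263158 = 0.00325493
C(t) = 109.0 * 0.00325493 = 0.355 ng/mL

0.355


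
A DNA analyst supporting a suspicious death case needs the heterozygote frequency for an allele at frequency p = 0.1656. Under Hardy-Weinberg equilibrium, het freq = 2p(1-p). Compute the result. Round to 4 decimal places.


Hardy-Weinberg heterozygote frequency:
q = 1 - p = 1 - 0.1656 = 0.8344
2pq = 2 * 0.1656 * 0.8344 = 0.2764

0.2764


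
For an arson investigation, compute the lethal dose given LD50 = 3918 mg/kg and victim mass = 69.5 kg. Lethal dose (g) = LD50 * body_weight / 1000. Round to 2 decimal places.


Lethal dose calculation:
Lethal dose = LD50 * body_weight / 1000
= 3918 * 69.5 / 1000
= 272301 / 1000
= 272.30 g

272.30


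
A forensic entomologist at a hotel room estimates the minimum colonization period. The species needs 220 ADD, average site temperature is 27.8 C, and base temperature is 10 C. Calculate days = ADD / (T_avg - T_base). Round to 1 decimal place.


Insect development time:
Effective temperature = avg_temp - T_base = 27.8 - 10 = 17.8 C
Days = ADD / effective_temp = 220 / 17.8 = 12.4 days

12.4


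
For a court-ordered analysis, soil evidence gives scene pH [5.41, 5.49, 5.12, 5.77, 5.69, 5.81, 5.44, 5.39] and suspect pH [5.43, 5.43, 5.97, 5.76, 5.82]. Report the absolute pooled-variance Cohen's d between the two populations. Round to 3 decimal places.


Pooled-variance Cohen's d for soil pH comparison:
Scene mean = 44.12 / 8 = 5.515
Suspect mean = 28.41 / 5 = 5.682
Scene sample variance s_s^2 = 0.053086
Suspect sample variance s_c^2 = 0.05877
Pooled variance = ((n_s-1)*s_s^2 + (n_c-1)*s_c^2) / (n_s + n_c - 2) = 0.055153
Pooled SD = sqrt(0.055153) = 0.234847
Mean difference = -0.167
|d| = |-0.167| / 0.234847 = 0.711

0.711


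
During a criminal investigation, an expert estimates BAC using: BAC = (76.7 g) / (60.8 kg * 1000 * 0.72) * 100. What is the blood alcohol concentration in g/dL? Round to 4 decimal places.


Applying the Widmark formula:
BAC = (dose_g / (body_wt * 1000 * r)) * 100
Denominator = 60.8 * 1000 * 0.72 = 43776
BAC = (76.7 / 43776) * 100
BAC = 0.1752 g/dL

0.1752


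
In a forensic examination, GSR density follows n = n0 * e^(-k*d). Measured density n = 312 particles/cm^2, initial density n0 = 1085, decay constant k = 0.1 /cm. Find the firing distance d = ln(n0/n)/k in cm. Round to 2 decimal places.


GSR distance calculation:
n0/n = 1085 / 312 = 3.477564
ln(n0/n) = 1.246332
d = 1.246332 / 0.1 = 12.46 cm

12.46


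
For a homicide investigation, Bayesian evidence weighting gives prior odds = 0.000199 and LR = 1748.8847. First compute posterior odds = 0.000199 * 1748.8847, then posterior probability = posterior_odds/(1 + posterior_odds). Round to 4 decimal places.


Bayesian evidence evaluation:
Posterior odds = prior_odds * LR = 0.000199 * 1748.8847 = 0.3480281
Posterior probability = posterior_odds / (1 + posterior_odds)
= 0.3480281 / (1 + 0.3480281)
= 0.3480281 / 1.3480281
= 0.2582

0.2582


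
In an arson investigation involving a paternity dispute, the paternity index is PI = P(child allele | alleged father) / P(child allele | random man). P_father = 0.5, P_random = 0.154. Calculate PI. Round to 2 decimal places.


Paternity Index calculation:
PI = P(allele|father) / P(allele|random)
PI = 0.5 / 0.154
PI = 3.25

3.25


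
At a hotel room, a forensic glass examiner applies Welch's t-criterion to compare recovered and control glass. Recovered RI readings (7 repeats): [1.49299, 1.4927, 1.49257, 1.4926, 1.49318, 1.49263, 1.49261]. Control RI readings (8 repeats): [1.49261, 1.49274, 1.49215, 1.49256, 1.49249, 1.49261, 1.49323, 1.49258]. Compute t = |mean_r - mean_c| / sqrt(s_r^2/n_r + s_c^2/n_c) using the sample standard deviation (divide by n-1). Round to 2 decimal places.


Welch's t-criterion for glass RI comparison:
Recovered mean = sum / n_r = 10.44928 / 7 = 1.4927543
Control mean = sum / n_c = 11.94097 / 8 = 1.4926213
Recovered sample variance s_r^2 = 5.56286e-08
Control sample variance s_c^2 = 8.99554e-08
Welch SE (unpooled) = sqrt(s_r^2/n_r + s_c^2/n_c) = sqrt(7.94694e-09 + 1.12444e-08) = sqrt(1.91913e-08) = 0.000138533
|mean_r - mean_c| = 0.000133036
t = 0.000133036 / 0.000138533 = 0.96

0.96


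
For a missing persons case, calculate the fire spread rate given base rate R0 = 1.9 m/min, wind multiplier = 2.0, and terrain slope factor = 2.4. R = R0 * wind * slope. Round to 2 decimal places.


Fire spread rate calculation:
R = R0 * wind_factor * slope_factor
= 1.9 * 2.0 * 2.4
= 3.8 * 2.4
= 9.12 m/min

9.12


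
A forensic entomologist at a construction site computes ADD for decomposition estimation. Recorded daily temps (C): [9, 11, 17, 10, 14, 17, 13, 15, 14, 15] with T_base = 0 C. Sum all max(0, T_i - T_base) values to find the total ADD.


Computing ADD day by day:
Day 1: max(0, 9 - 0) = 9
Day 2: max(0, 11 - 0) = 11
Day 3: max(0, 17 - 0) = 17
Day 4: max(0, 10 - 0) = 10
Day 5: max(0, 14 - 0) = 14
Day 6: max(0, 17 - 0) = 17
Day 7: max(0, 13 - 0) = 13
Day 8: max(0, 15 - 0) = 15
Day 9: max(0, 14 - 0) = 14
Day 10: max(0, 15 - 0) = 15
Total ADD = 135

135


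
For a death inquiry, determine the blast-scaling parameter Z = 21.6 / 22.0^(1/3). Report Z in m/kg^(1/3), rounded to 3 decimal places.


Scaled distance calculation:
W^(1/3) = 22.0^(1/3) = 2.802039
Z = R / W^(1/3) = 21.6 / 2.802039
Z = 7.709 m/kg^(1/3)

7.709


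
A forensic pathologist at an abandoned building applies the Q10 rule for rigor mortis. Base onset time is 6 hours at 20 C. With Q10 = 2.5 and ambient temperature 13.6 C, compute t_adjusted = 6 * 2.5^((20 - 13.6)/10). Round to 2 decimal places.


Rigor mortis time adjustment:
Exponent = (T_ref - T_actual) / 10 = (20 - 13.6) / 10 = 0.64
Q10 factor = 2.5^0.64 = 1.79755
t_adjusted = 6 * 1.79755 = 10.79 hours

10.79


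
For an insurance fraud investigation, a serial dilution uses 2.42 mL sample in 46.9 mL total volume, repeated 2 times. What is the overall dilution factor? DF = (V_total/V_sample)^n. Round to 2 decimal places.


Dilution factor calculation:
Single dilution = V_total / V_sample = 46.9 / 2.42 ≈ 19.380165
Number of dilutions = 2
Total DF = (46.9 / 2.42)^2 (full precision, rounded at the end) = 375.59

375.59


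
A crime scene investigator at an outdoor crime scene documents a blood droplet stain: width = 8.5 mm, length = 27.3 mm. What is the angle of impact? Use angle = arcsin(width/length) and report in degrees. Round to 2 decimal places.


Blood spatter impact angle calculation:
width / length = 8.5 / 27.3 = 0.311355
angle = arcsin(0.311355)
angle = 18.14 degrees

18.14


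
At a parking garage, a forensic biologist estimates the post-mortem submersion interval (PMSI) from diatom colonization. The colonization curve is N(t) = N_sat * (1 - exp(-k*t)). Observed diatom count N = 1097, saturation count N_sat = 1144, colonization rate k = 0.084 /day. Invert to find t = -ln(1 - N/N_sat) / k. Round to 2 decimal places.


PMSI from diatom colonization curve:
N / N_sat = 1097 / 1144 = 0.958916
1 - N/N_sat = 0.041084
ln(1 - N/N_sat) = -3.192137
t = -ln(1 - N/N_sat) / k = -(-3.192137) / 0.084 = 38.00 days

38.00


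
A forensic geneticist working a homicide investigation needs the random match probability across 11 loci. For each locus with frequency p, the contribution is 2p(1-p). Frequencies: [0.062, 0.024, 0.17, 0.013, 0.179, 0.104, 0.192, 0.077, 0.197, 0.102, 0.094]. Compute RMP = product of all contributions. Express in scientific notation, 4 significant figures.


Computing RMP for 11 loci:
Locus 1: 2 * 0.062 * 0.938 = 0.116312
Locus 2: 2 * 0.024 * 0.976 = 0.046848
Locus 3: 2 * 0.17 * 0.83 = 0.2822
Locus 4: 2 * 0.013 * 0.987 = 0.025662
Locus 5: 2 * 0.179 * 0.821 = 0.293918
Locus 6: 2 * 0.104 * 0.896 = 0.186368
Locus 7: 2 * 0.192 * 0.808 = 0.310272
Locus 8: 2 * 0.077 * 0.923 = 0.142142
Locus 9: 2 * 0.197 * 0.803 = 0.316382
Locus 10: 2 * 0.102 * 0.898 = 0.183192
Locus 11: 2 * 0.094 * 0.906 = 0.170328
RMP = 9.411e-10

9.411e-10


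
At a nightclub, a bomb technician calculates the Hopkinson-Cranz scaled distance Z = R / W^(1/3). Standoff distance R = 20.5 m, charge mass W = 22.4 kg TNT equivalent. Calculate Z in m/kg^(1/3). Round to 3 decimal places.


Scaled distance calculation:
W^(1/3) = 22.4^(1/3) = 2.818919
Z = R / W^(1/3) = 20.5 / 2.818919
Z = 7.272 m/kg^(1/3)

7.272


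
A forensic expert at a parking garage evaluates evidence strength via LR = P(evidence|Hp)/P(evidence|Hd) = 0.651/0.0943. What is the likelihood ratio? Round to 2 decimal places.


Likelihood ratio calculation:
LR = P(E|Hp) / P(E|Hd)
LR = 0.651 / 0.0943
LR = 6.90

6.90


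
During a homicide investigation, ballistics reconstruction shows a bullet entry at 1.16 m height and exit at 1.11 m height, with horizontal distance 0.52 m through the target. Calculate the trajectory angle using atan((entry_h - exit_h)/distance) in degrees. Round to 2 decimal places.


Bullet trajectory angle:
Height difference = 1.16 - 1.11 = 0.05 m
angle = atan(0.05 / 0.52)
angle = atan(0.096154)
angle = 5.49 degrees

5.49


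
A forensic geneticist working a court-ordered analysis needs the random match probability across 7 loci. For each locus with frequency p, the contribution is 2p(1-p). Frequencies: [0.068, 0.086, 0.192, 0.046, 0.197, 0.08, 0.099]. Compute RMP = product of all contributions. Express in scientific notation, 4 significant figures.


Computing RMP for 7 loci:
Locus 1: 2 * 0.068 * 0.932 = 0.126752
Locus 2: 2 * 0.086 * 0.914 = 0.157208
Locus 3: 2 * 0.192 * 0.808 = 0.310272
Locus 4: 2 * 0.046 * 0.954 = 0.087768
Locus 5: 2 * 0.197 * 0.803 = 0.316382
Locus 6: 2 * 0.08 * 0.92 = 0.1472
Locus 7: 2 * 0.099 * 0.901 = 0.178398
RMP = 4.508e-06

4.508e-06


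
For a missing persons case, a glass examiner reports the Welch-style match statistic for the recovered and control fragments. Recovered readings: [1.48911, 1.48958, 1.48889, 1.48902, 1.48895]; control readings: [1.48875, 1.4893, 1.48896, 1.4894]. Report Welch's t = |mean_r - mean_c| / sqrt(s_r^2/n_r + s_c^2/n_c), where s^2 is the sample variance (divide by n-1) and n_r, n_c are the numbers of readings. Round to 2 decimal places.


Welch's t-criterion for glass RI comparison:
Recovered mean = sum / n_r = 7.44555 / 5 = 1.48911
Control mean = sum / n_c = 5.95641 / 4 = 1.4891025
Recovered sample variance s_r^2 = 7.575e-08
Control sample variance s_c^2 = 9.06917e-08
Welch SE (unpooled) = sqrt(s_r^2/n_r + s_c^2/n_c) = sqrt(1.515e-08 + 2.26729e-08) = sqrt(3.78229e-08) = 0.000194481
|mean_r - mean_c| = 7.5e-06
t = 7.5e-06 / 0.000194481 = 0.04

0.04


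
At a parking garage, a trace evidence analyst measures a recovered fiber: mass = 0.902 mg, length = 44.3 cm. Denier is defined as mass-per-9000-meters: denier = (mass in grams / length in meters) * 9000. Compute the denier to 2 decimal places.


Denier calculation:
Mass in grams = 0.902 mg / 1000 = 0.000902 g
Length in meters = 44.3 cm / 100 = 0.443 m
Linear density = mass / length = 0.000902 / 0.443 = 0.00203612 g/m
Denier = (g/m) * 9000 = 0.00203612 * 9000 = 18.33

18.33


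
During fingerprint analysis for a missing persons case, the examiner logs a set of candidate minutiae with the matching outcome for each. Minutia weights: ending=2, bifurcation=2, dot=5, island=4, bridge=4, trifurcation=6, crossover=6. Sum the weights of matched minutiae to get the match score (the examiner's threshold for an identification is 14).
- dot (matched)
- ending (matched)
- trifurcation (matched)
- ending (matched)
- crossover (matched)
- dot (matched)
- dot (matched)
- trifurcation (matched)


Weighted minutiae match score:
  dot: matched, +5 (running total 5)
  ending: matched, +2 (running total 7)
  trifurcation: matched, +6 (running total 13)
  ending: matched, +2 (running total 15)
  crossover: matched, +6 (running total 21)
  dot: matched, +5 (running total 26)
  dot: matched, +5 (running total 31)
  trifurcation: matched, +6 (running total 37)
Total score = 37
Threshold = 14; verdict = identification

37


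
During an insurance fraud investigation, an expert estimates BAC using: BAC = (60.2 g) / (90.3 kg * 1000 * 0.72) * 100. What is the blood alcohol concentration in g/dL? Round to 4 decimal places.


Applying the Widmark formula:
BAC = (dose_g / (body_wt * 1000 * r)) * 100
Denominator = 90.3 * 1000 * 0.72 = 65016
BAC = (60.2 / 65016) * 100
BAC = 0.0926 g/dL

0.0926


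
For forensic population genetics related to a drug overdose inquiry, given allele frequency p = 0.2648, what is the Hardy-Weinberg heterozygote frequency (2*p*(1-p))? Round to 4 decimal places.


Hardy-Weinberg heterozygote frequency:
q = 1 - p = 1 - 0.2648 = 0.7352
2pq = 2 * 0.2648 * 0.7352 = 0.3894

0.3894


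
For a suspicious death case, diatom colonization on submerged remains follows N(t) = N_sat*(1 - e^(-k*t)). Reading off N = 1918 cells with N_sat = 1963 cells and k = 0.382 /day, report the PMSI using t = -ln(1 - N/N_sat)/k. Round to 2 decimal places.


PMSI from diatom colonization curve:
N / N_sat = 1918 / 1963 = 0.977076
1 - N/N_sat = 0.022924
ln(1 - N/N_sat) = -3.775571
t = -ln(1 - N/N_sat) / k = -(-3.775571) / 0.382 = 9.88 days

9.88


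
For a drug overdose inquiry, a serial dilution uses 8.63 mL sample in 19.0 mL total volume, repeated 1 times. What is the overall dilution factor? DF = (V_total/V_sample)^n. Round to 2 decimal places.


Dilution factor calculation:
Single dilution = V_total / V_sample = 19.0 / 8.63 ≈ 2.201622
Number of dilutions = 1
Total DF = (19.0 / 8.63)^1 (full precision, rounded at the end) = 2.20

2.20


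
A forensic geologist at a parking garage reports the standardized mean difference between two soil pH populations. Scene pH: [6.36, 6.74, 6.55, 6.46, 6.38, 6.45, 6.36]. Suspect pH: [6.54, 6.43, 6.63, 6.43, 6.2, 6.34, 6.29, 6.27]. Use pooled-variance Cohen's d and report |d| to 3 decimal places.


Pooled-variance Cohen's d for soil pH comparison:
Scene mean = 45.3 / 7 = 6.471429
Suspect mean = 51.13 / 8 = 6.39125
Scene sample variance s_s^2 = 0.018681
Suspect sample variance s_c^2 = 0.020898
Pooled variance = ((n_s-1)*s_s^2 + (n_c-1)*s_c^2) / (n_s + n_c - 2) = 0.019875
Pooled SD = sqrt(0.019875) = 0.140979
Mean difference = 0.080179
|d| = |0.080179| / 0.140979 = 0.569

0.569


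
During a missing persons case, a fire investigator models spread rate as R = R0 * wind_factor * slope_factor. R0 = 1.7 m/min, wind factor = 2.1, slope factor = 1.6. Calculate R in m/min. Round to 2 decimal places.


Fire spread rate calculation:
R = R0 * wind_factor * slope_factor
= 1.7 * 2.1 * 1.6
= 3.57 * 1.6
= 5.71 m/min

5.71


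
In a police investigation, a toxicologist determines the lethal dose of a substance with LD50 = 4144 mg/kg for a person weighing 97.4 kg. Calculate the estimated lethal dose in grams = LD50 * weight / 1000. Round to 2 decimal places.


Lethal dose calculation:
Lethal dose = LD50 * body_weight / 1000
= 4144 * 97.4 / 1000
= 403625.6 / 1000
= 403.63 g

403.63


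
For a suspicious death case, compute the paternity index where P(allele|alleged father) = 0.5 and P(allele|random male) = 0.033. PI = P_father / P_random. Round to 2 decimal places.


Paternity Index calculation:
PI = P(allele|father) / P(allele|random)
PI = 0.5 / 0.033
PI = 15.15

15.15


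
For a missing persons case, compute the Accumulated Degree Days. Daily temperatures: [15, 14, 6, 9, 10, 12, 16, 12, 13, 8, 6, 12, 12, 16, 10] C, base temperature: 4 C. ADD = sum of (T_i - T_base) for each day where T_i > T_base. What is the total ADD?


Computing ADD day by day:
Day 1: max(0, 15 - 4) = 11
Day 2: max(0, 14 - 4) = 10
Day 3: max(0, 6 - 4) = 2
Day 4: max(0, 9 - 4) = 5
Day 5: max(0, 10 - 4) = 6
Day 6: max(0, 12 - 4) = 8
Day 7: max(0, 16 - 4) = 12
Day 8: max(0, 12 - 4) = 8
Day 9: max(0, 13 - 4) = 9
Day 10: max(0, 8 - 4) = 4
Day 11: max(0, 6 - 4) = 2
Day 12: max(0, 12 - 4) = 8
Day 13: max(0, 12 - 4) = 8
Day 14: max(0, 16 - 4) = 12
Day 15: max(0, 10 - 4) = 6
Total ADD = 111

111


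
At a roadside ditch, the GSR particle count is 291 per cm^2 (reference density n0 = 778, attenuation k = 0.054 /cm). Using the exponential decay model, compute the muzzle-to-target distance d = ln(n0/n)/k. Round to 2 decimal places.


GSR distance calculation:
n0/n = 778 / 291 = 2.67354
ln(n0/n) = 0.983403
d = 0.983403 / 0.054 = 18.21 cm

18.21


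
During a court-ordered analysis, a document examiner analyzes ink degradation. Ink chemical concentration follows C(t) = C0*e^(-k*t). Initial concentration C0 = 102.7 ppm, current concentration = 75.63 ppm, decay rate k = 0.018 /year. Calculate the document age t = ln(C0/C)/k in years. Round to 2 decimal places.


Document age estimation:
C0/C = 102.7 / 75.63 = 1.357927
ln(C0/C) = 0.305959
t = 0.305959 / 0.018 = 17.00 years

17.00


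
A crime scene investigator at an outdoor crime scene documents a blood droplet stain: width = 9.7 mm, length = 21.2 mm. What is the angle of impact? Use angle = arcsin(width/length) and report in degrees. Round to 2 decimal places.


Blood spatter impact angle calculation:
width / length = 9.7 / 21.2 = 0.457547
angle = arcsin(0.457547)
angle = 27.23 degrees

27.23


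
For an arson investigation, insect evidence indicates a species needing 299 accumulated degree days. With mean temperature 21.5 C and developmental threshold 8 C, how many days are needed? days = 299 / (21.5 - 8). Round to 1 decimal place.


Insect development time:
Effective temperature = avg_temp - T_base = 21.5 - 8 = 13.5 C
Days = ADD / effective_temp = 299 / 13.5 = 22.1 days

22.1


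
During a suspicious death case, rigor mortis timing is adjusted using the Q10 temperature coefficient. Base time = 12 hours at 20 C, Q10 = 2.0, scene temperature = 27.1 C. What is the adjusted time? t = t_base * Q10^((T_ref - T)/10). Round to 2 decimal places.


Rigor mortis time adjustment:
Exponent = (T_ref - T_actual) / 10 = (20 - 27.1) / 10 = -0.71
Q10 factor = 2.0^-0.71 = 0.61132
t_adjusted = 12 * 0.61132 = 7.34 hours

7.34


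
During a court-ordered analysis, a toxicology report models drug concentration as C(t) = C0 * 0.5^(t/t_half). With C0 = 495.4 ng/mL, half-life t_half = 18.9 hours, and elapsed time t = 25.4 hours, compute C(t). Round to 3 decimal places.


Drug concentration decay:
Number of half-lives = t / t_half = 25.4 / 18.9 = 1.343915
Decay factor = 0.5^1.343915 = 0.39395015
C(t) = 495.4 * 0.39395015 = 195.163 ng/mL

195.163


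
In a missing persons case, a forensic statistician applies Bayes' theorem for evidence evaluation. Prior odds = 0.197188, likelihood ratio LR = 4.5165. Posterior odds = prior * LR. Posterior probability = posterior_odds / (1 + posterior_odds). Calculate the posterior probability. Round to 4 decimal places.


Bayesian evidence evaluation:
Posterior odds = prior_odds * LR = 0.197188 * 4.5165 = 0.8905996
Posterior probability = posterior_odds / (1 + posterior_odds)
= 0.8905996 / (1 + 0.8905996)
= 0.8905996 / 1.8905996
= 0.4711

0.4711


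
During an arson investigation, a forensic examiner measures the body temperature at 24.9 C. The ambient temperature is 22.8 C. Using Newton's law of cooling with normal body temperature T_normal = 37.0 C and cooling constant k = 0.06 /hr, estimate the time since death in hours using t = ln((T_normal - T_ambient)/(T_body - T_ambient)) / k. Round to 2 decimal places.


Using Newton's law of cooling:
t = ln((T_normal - T_ambient) / (T_body - T_ambient)) / k
T_normal - T_ambient = 14.2
T_body - T_ambient = 2.1
Ratio = 6.761905
ln(ratio) = 1.911305
t = 1.911305 / 0.06 = 31.86 hours

31.86


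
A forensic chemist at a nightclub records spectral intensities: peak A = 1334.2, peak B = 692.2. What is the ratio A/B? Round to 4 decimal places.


Spectral peak ratio:
Peak A = 1334.2 counts
Peak B = 692.2 counts
Ratio = 1334.2 / 692.2 = 1.9275

1.9275


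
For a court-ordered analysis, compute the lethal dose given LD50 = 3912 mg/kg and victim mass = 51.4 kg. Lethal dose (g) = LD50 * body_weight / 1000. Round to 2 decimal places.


Lethal dose calculation:
Lethal dose = LD50 * body_weight / 1000
= 3912 * 51.4 / 1000
= 201076.8 / 1000
= 201.08 g

201.08


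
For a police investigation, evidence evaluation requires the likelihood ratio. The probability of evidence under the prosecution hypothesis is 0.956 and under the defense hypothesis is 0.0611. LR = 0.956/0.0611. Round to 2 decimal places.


Likelihood ratio calculation:
LR = P(E|Hp) / P(E|Hd)
LR = 0.956 / 0.0611
LR = 15.65

15.65


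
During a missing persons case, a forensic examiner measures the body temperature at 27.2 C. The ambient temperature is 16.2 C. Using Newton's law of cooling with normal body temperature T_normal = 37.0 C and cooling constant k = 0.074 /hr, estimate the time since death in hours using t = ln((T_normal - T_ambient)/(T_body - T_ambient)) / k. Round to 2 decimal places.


Using Newton's law of cooling:
t = ln((T_normal - T_ambient) / (T_body - T_ambient)) / k
T_normal - T_ambient = 20.8
T_body - T_ambient = 11.0
Ratio = 1.890909
ln(ratio) = 0.637058
t = 0.637058 / 0.074 = 8.61 hours

8.61


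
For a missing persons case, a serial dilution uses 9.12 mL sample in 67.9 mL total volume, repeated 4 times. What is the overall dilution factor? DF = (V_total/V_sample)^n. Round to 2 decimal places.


Dilution factor calculation:
Single dilution = V_total / V_sample = 67.9 / 9.12 ≈ 7.445175
Number of dilutions = 4
Total DF = (67.9 / 9.12)^4 (full precision, rounded at the end) = 3072.56

3072.56


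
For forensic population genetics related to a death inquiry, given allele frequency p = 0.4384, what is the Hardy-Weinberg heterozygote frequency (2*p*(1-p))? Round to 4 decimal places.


Hardy-Weinberg heterozygote frequency:
q = 1 - p = 1 - 0.4384 = 0.5616
2pq = 2 * 0.4384 * 0.5616 = 0.4924

0.4924


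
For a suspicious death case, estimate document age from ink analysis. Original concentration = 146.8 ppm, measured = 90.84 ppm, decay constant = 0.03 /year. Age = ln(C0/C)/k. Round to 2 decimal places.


Document age estimation:
C0/C = 146.8 / 90.84 = 1.616028
ln(C0/C) = 0.479971
t = 0.479971 / 0.03 = 16.00 years

16.00


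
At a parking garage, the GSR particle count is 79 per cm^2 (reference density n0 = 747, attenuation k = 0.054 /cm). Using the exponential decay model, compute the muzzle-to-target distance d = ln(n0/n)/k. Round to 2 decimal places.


GSR distance calculation:
n0/n = 747 / 79 = 9.455696
ln(n0/n) = 2.246617
d = 2.246617 / 0.054 = 41.60 cm

41.60


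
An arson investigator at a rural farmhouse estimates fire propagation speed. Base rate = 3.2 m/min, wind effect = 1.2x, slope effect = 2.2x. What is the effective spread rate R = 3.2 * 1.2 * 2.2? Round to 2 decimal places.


Fire spread rate calculation:
R = R0 * wind_factor * slope_factor
= 3.2 * 1.2 * 2.2
= 3.84 * 2.2
= 8.45 m/min

8.45


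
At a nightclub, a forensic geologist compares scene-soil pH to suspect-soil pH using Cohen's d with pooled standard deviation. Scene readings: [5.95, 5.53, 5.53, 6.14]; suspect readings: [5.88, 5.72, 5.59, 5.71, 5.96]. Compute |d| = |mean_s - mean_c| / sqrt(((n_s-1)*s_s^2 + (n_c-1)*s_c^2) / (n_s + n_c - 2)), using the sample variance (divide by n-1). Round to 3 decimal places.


Pooled-variance Cohen's d for soil pH comparison:
Scene mean = 23.15 / 4 = 5.7875
Suspect mean = 28.86 / 5 = 5.772
Scene sample variance s_s^2 = 0.094425
Suspect sample variance s_c^2 = 0.02167
Pooled variance = ((n_s-1)*s_s^2 + (n_c-1)*s_c^2) / (n_s + n_c - 2) = 0.052851
Pooled SD = sqrt(0.052851) = 0.229893
Mean difference = 0.0155
|d| = |0.0155| / 0.229893 = 0.067

0.067


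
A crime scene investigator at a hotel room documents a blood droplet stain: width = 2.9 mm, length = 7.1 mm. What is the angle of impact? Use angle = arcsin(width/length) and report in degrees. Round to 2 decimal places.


Blood spatter impact angle calculation:
width / length = 2.9 / 7.1 = 0.408451
angle = arcsin(0.408451)
angle = 24.11 degrees

24.11


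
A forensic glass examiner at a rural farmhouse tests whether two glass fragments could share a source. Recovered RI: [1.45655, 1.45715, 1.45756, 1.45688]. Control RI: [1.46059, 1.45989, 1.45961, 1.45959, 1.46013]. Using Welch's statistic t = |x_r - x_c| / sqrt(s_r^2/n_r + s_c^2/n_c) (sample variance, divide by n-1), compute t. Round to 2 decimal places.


Welch's t-criterion for glass RI comparison:
Recovered mean = sum / n_r = 5.82814 / 4 = 1.457035
Control mean = sum / n_c = 7.29981 / 5 = 1.459962
Recovered sample variance s_r^2 = 1.827e-07
Control sample variance s_c^2 = 1.7252e-07
Welch SE (unpooled) = sqrt(s_r^2/n_r + s_c^2/n_c) = sqrt(4.5675e-08 + 3.4504e-08) = sqrt(8.0179e-08) = 0.000283159
|mean_r - mean_c| = 0.002927
t = 0.002927 / 0.000283159 = 10.34

10.34


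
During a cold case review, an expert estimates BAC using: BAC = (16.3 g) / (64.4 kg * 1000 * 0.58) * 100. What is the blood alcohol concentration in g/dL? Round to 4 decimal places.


Applying the Widmark formula:
BAC = (dose_g / (body_wt * 1000 * r)) * 100
Denominator = 64.4 * 1000 * 0.58 = 37352
BAC = (16.3 / 37352) * 100
BAC = 0.0436 g/dL

0.0436


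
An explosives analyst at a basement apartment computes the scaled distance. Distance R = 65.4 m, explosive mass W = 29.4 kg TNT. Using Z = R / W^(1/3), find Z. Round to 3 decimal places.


Scaled distance calculation:
W^(1/3) = 29.4^(1/3) = 3.086378
Z = R / W^(1/3) = 65.4 / 3.086378
Z = 21.190 m/kg^(1/3)

21.190


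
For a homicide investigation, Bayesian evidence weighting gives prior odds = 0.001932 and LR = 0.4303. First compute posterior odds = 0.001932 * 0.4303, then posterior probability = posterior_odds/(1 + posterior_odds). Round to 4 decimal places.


Bayesian evidence evaluation:
Posterior odds = prior_odds * LR = 0.001932 * 0.4303 = 0.0008313396
Posterior probability = posterior_odds / (1 + posterior_odds)
= 0.0008313396 / (1 + 0.0008313396)
= 0.0008313396 / 1.0008313396
= 0.0008

0.0008


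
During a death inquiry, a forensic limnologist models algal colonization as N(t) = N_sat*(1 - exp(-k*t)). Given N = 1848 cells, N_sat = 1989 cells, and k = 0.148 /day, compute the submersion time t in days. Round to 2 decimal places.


PMSI from diatom colonization curve:
N / N_sat = 1848 / 1989 = 0.92911
1 - N/N_sat = 0.07089
ln(1 - N/N_sat) = -2.646626
t = -ln(1 - N/N_sat) / k = -(-2.646626) / 0.148 = 17.88 days

17.88


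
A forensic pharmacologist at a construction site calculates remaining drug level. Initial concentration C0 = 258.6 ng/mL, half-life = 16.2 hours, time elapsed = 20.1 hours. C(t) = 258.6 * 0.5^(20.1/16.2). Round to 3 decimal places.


Drug concentration decay:
Number of half-lives = t / t_half = 20.1 / 16.2 = 1.240741
Decay factor = 0.5^1.240741 = 0.42315526
C(t) = 258.6 * 0.42315526 = 109.428 ng/mL

109.428


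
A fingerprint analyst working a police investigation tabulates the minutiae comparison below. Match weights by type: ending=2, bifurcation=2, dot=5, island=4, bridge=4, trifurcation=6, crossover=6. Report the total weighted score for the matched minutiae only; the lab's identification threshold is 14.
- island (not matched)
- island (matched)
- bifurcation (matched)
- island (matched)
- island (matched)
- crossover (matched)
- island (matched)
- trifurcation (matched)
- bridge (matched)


Weighted minutiae match score:
  island: not matched, +0
  island: matched, +4 (running total 4)
  bifurcation: matched, +2 (running total 6)
  island: matched, +4 (running total 10)
  island: matched, +4 (running total 14)
  crossover: matched, +6 (running total 20)
  island: matched, +4 (running total 24)
  trifurcation: matched, +6 (running total 30)
  bridge: matched, +4 (running total 34)
Total score = 34
Threshold = 14; verdict = identification

34


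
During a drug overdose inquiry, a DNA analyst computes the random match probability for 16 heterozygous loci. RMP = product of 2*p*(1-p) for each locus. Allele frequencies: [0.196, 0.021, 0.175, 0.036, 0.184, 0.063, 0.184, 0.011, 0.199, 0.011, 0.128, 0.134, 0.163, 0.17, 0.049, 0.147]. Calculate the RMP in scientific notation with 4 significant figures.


Computing RMP for 16 loci:
Locus 1: 2 * 0.196 * 0.804 = 0.315168
Locus 2: 2 * 0.021 * 0.979 = 0.041118
Locus 3: 2 * 0.175 * 0.825 = 0.28875
Locus 4: 2 * 0.036 * 0.964 = 0.069408
Locus 5: 2 * 0.184 * 0.816 = 0.300288
Locus 6: 2 * 0.063 * 0.937 = 0.118062
Locus 7: 2 * 0.184 * 0.816 = 0.300288
Locus 8: 2 * 0.011 * 0.989 = 0.021758
Locus 9: 2 * 0.199 * 0.801 = 0.318798
Locus 10: 2 * 0.011 * 0.989 = 0.021758
Locus 11: 2 * 0.128 * 0.872 = 0.223232
Locus 12: 2 * 0.134 * 0.866 = 0.232088
Locus 13: 2 * 0.163 * 0.837 = 0.272862
Locus 14: 2 * 0.17 * 0.83 = 0.2822
Locus 15: 2 * 0.049 * 0.951 = 0.093198
Locus 16: 2 * 0.147 * 0.853 = 0.250782
RMP = 3.891e-14

3.891e-14


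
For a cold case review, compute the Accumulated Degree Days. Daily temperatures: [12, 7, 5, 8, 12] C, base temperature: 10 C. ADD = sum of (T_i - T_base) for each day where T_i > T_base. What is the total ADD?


Computing ADD day by day:
Day 1: max(0, 12 - 10) = 2
Day 2: max(0, 7 - 10) = 0
Day 3: max(0, 5 - 10) = 0
Day 4: max(0, 8 - 10) = 0
Day 5: max(0, 12 - 10) = 2
Total ADD = 4

4


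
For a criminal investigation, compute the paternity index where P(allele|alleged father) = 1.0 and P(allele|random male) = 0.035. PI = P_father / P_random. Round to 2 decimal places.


Paternity Index calculation:
PI = P(allele|father) / P(allele|random)
PI = 1.0 / 0.035
PI = 28.57

28.57


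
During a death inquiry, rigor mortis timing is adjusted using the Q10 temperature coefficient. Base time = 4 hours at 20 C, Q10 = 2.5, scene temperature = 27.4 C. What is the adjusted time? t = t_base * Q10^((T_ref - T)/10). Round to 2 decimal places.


Rigor mortis time adjustment:
Exponent = (T_ref - T_actual) / 10 = (20 - 27.4) / 10 = -0.74
Q10 factor = 2.5^-0.74 = 0.5076
t_adjusted = 4 * 0.5076 = 2.03 hours

2.03
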